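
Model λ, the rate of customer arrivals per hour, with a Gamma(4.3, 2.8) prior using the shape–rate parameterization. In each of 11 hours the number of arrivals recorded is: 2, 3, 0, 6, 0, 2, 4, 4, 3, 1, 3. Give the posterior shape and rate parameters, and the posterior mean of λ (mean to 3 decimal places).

The Poisson likelihood adds the total count to the shape and the number of exposure periods to the rate. Here ∑xᵢ = 28 and n = 11, so shape 4.3→32.3 and rate 2.8→13.8.
Posterior mean = shape/rate = 32.3/13.8 = 2.341.

Posterior: Gamma(shape=32.3, rate=13.8); mean ≈ 2.341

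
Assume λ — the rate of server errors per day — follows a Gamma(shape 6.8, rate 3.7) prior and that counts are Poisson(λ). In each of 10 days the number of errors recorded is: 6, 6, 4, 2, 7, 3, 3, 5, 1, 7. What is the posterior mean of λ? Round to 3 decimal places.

Total count ∑xᵢ = 44 over n = 10 days.
Gamma is conjugate to the Poisson likelihood: posterior is Gamma(shape = 6.8+44 = 50.8, rate = 3.7+10 = 13.7).
E[λ | data] = 50.8/13.7 = 3.708.

Posterior mean ≈ 3.708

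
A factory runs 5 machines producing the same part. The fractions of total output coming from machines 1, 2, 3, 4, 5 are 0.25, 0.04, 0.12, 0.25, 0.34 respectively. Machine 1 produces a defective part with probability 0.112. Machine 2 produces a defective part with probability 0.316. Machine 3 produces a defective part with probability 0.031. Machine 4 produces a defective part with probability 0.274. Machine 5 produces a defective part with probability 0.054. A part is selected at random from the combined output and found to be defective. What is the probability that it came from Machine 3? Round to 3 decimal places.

Tabulate prior·likelihood by source: [1] prior 0.25, lik 0.112, product 0.02800; [2] prior 0.04, lik 0.316, product 0.01264; [3] prior 0.12, lik 0.031, product 0.003720; [4] prior 0.25, lik 0.274, product 0.06850; [5] prior 0.34, lik 0.054, product 0.01836.
Normalizing constant = 0.13122; the posterior for Machine 3 is its product over the sum, 0.003720/0.13122 = 0.028.

Posterior probability ≈ 0.028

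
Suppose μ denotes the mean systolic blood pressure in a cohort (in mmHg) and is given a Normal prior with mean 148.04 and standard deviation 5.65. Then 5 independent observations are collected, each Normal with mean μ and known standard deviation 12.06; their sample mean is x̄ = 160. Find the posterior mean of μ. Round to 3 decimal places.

Posterior mean ≈ 154.298

Prior precision 1/τ₀² = 1/5.65² = 0.0313259; data precision n/σ² = 5/12.06² = 0.0343776.
Posterior precision = 0.0313259 + 0.0343776 = 0.0657035.
Posterior mean = (0.0313259·148.04 + 0.0343776·160) / 0.0657035 = 154.298.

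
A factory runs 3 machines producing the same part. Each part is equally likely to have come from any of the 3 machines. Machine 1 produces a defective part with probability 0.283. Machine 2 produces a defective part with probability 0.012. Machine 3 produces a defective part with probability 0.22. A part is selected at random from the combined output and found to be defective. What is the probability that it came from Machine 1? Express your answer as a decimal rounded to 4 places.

Tabulate prior·likelihood by source: [1] prior 0.333333, lik 0.283, product 0.09433; [2] prior 0.333333, lik 0.012, product 0.004000; [3] prior 0.333333, lik 0.22, product 0.07333.
Normalizing constant = 0.17167; the posterior for Machine 1 is its product over the sum, 0.09433/0.17167 = 0.5495.

Posterior probability ≈ 0.5495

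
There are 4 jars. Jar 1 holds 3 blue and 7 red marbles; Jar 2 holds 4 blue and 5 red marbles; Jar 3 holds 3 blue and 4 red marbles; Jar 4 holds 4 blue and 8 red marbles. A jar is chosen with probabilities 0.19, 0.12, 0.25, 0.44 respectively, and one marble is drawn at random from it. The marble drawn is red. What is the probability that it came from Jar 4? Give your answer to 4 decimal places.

Tabulate prior·likelihood by source: [1] prior 0.19, lik 0.7, product 0.1330; [2] prior 0.12, lik 0.5556, product 0.06667; [3] prior 0.25, lik 0.5714, product 0.1429; [4] prior 0.44, lik 0.6667, product 0.2933.
Normalizing constant = 0.63586; the posterior for Jar 4 is its product over the sum, 0.2933/0.63586 = 0.4613.

Posterior probability ≈ 0.4613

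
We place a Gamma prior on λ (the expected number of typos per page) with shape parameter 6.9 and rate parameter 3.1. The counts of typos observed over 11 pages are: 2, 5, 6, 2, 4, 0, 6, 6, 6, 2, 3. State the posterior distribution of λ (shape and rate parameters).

Total count ∑xᵢ = 42 over n = 11 pages.
Gamma is conjugate to the Poisson likelihood: posterior is Gamma(shape = 6.9+42 = 48.9, rate = 3.1+11 = 14.1).

Posterior: Gamma(shape=48.9, rate=14.1)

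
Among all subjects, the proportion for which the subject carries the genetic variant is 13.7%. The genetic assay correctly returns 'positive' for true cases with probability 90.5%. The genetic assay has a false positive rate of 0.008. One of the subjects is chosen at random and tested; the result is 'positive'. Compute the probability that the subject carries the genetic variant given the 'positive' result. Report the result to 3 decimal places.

P(H | E) ≈ 0.947

Write H for 'the subject carries the genetic variant'. Prior odds H:¬H = 0.137/0.863 = 0.15875. For the 'positive' outcome, the likelihood ratio is 0.905/0.008 = 113.12.
Posterior odds = 0.15875 × 113.12 = 17.958, so P(H|E) = 17.958/(1+17.958) = 0.947.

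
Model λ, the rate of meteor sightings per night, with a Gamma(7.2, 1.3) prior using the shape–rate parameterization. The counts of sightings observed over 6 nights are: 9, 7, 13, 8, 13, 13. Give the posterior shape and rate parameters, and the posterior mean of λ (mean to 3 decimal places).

Posterior: Gamma(shape=70.2, rate=7.3); mean ≈ 9.616

The Poisson likelihood adds the total count to the shape and the number of exposure periods to the rate. Here ∑xᵢ = 63 and n = 6, so shape 7.2→70.2 and rate 1.3→7.3.
Posterior mean = shape/rate = 70.2/7.3 = 9.616.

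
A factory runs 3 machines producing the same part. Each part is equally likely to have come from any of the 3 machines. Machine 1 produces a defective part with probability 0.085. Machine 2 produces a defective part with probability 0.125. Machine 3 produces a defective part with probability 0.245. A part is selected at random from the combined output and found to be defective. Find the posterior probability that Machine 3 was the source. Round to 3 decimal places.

Tabulate prior·likelihood by source: [1] prior 0.333333, lik 0.085, product 0.02833; [2] prior 0.333333, lik 0.125, product 0.04167; [3] prior 0.333333, lik 0.245, product 0.08167.
Normalizing constant = 0.15167; the posterior for Machine 3 is its product over the sum, 0.08167/0.15167 = 0.538.

Posterior probability ≈ 0.538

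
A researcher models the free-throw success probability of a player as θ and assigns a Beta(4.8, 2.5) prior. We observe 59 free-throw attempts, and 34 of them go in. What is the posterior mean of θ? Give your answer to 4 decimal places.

Posterior mean ≈ 0.5852

Observing 34 successes and 25 failures updates Beta(4.8, 2.5) by adding the success and failure counts to the two shape parameters: α = 4.8+34 = 38.8, β = 2.5+25 = 27.5.
E[θ | data] = 38.8/(38.8+27.5) = 0.5852.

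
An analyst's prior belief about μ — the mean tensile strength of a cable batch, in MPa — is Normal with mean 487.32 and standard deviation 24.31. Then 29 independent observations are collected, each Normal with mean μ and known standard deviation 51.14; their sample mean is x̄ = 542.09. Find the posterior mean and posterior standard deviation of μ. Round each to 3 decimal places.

Posterior mean ≈ 534.839; posterior SD ≈ 8.846

With known σ, the Normal prior is conjugate. Weight on the data is w = (n/σ²)/(n/σ² + 1/τ₀²) = 0.0110886/(0.0110886+0.00169212) = 0.86760.
Posterior mean = w·x̄ + (1−w)·μ₀ = 0.86760·542.09 + 0.13240·487.32 = 534.839. Posterior variance = 1/(0.0110886+0.00169212) = 78.2429, so SD = 8.846.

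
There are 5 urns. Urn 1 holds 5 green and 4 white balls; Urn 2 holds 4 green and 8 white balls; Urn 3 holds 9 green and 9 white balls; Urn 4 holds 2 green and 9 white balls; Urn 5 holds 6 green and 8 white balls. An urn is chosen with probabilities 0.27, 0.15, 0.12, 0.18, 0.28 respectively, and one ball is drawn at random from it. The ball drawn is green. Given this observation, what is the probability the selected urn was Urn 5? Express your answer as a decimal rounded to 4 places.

Posterior probability ≈ 0.2907

P(green|Urn 1) = 0.5556; P(green|Urn 2) = 0.3333; P(green|Urn 3) = 0.5; P(green|Urn 4) = 0.1818; P(green|Urn 5) = 0.4286.
Prior × likelihood for each source: 0.27·0.5556=0.1500, 0.15·0.3333=0.05000, 0.12·0.5=0.06000, 0.18·0.1818=0.03273, 0.28·0.4286=0.1200. Summing gives P(green) = 0.41273.
P(Urn 5 | green) = 0.1200 / 0.41273 = 0.2907.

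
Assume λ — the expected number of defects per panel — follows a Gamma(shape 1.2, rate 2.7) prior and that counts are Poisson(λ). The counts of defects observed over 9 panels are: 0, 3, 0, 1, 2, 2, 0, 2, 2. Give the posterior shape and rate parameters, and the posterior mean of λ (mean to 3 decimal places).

Total count ∑xᵢ = 12 over n = 9 panels.
Gamma is conjugate to the Poisson likelihood: posterior is Gamma(shape = 1.2+12 = 13.2, rate = 2.7+9 = 11.7).
Posterior mean = shape/rate = 13.2/11.7 = 1.128.

Posterior: Gamma(shape=13.2, rate=11.7); mean ≈ 1.128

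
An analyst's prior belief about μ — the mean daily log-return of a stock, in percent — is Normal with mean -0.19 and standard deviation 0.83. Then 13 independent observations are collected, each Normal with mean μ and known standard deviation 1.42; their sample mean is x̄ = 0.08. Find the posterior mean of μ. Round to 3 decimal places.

Posterior mean ≈ 0.030

Prior precision 1/τ₀² = 1/0.83² = 1.45159; data precision n/σ² = 13/1.42² = 6.44713.
Posterior precision = 1.45159 + 6.44713 = 7.89872.
Posterior mean = (1.45159·-0.19 + 6.44713·0.08) / 7.89872 = 0.030.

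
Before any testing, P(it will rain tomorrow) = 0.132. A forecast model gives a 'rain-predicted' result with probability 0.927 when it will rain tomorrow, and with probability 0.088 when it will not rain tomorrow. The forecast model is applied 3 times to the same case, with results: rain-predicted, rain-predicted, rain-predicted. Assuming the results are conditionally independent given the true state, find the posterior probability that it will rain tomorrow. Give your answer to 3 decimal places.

Let H be the event that it will rain tomorrow; start with P(H) = 0.132. P('rain-predicted'|H) = 0.927, P('rain-predicted'|¬H) = 0.088.
Update on result 1 ('rain-predicted'): P(H) ← 0.927·0.1320 / (0.927·0.1320 + 0.088·0.8680) = 0.12236/0.19875 = 0.6157.
Update on result 2 ('rain-predicted'): P(H) ← 0.927·0.6157 / (0.927·0.6157 + 0.088·0.3843) = 0.57073/0.60455 = 0.9441.
Update on result 3 ('rain-predicted'): P(H) ← 0.927·0.9441 / (0.927·0.9441 + 0.088·0.0559) = 0.87514/0.88006 = 0.9944.

Posterior P(H) ≈ 0.994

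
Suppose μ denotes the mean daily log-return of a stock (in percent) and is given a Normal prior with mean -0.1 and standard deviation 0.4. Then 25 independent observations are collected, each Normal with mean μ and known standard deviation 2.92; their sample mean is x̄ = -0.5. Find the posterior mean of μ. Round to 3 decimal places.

Prior precision 1/τ₀² = 1/0.4² = 6.25000; data precision n/σ² = 25/2.92² = 2.93207.
Posterior precision = 6.25000 + 2.93207 = 9.18207.
Posterior mean = (6.25000·-0.1 + 2.93207·-0.5) / 9.18207 = -0.228.

Posterior mean ≈ -0.228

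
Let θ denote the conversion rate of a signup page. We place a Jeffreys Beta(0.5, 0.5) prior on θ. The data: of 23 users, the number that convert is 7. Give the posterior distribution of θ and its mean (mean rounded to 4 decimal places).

Posterior: Beta(7.5, 16.5); mean ≈ 0.3125

Observing 7 successes and 16 failures updates Beta(0.5, 0.5) by adding the success and failure counts to the two shape parameters: α = 0.5+7 = 7.5, β = 0.5+16 = 16.5.
E[θ | data] = 7.5/(7.5+16.5) = 0.3125.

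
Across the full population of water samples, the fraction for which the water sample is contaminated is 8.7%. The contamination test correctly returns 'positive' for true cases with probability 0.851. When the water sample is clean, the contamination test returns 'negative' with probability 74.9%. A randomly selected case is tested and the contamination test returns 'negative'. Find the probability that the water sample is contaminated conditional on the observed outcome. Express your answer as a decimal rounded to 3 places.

P(H | E) ≈ 0.019

Write H for 'the water sample is contaminated'. Prior odds H:¬H = 0.087/0.913 = 0.095290. For the 'negative' outcome, the likelihood ratio is 0.149/0.749 = 0.19893.
Posterior odds = 0.095290 × 0.19893 = 0.018956, so P(H|E) = 0.018956/(1+0.018956) = 0.019.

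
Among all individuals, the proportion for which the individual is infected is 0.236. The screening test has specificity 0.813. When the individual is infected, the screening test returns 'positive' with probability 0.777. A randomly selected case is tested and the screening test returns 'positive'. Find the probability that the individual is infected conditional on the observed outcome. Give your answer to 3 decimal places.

P(H | E) ≈ 0.562

Write H for 'the individual is infected'. Prior odds H:¬H = 0.236/0.764 = 0.30890. For the 'positive' outcome, the likelihood ratio is 0.777/0.187 = 4.1551.
Posterior odds = 0.30890 × 4.1551 = 1.2835, so P(H|E) = 1.2835/(1+1.2835) = 0.562.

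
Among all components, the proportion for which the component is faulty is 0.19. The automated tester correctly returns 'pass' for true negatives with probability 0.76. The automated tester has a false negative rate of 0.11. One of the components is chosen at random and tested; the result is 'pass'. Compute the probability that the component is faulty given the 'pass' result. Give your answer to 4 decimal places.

P(H | E) ≈ 0.0328

Let H be the event that the component is faulty. P(H) = 0.19, so P(¬H) = 0.81. With E the 'pass' result, P(E|H) = 0.11 and P(E|¬H) = 0.76.
P(E) = 0.11·0.19 + 0.76·0.81 = 0.020900 + 0.61560 = 0.63650.
By Bayes' theorem, P(H|E) = 0.020900 / 0.63650 = 0.0328.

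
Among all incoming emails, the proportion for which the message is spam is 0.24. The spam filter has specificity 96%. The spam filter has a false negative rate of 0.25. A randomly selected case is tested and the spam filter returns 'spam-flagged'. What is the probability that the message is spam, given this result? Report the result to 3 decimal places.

Write H for 'the message is spam'. Prior odds H:¬H = 0.24/0.76 = 0.31579. For the 'spam-flagged' outcome, the likelihood ratio is 0.75/0.04 = 18.750.
Posterior odds = 0.31579 × 18.750 = 5.9211, so P(H|E) = 5.9211/(1+5.9211) = 0.856.

P(H | E) ≈ 0.856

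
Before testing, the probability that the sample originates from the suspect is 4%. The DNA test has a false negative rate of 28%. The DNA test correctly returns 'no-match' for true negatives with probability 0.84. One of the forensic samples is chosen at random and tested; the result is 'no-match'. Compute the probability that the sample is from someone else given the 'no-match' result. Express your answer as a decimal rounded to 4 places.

Write H for 'the sample originates from the suspect'. Prior odds H:¬H = 0.04/0.96 = 0.041667. For the 'no-match' outcome, the likelihood ratio is 0.28/0.84 = 0.33333.
Posterior odds = 0.041667 × 0.33333 = 0.013889, so P(H|E) = 0.013889/(1+0.013889) = 0.0137. Then P(¬H|E) = 1 − 0.0137 = 0.9863.

P(¬H | E) ≈ 0.9863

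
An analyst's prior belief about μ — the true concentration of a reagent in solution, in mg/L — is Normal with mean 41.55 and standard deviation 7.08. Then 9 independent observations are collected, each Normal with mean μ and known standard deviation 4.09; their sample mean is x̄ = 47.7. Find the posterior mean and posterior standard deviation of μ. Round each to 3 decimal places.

With known σ, the Normal prior is conjugate. Weight on the data is w = (n/σ²)/(n/σ² + 1/τ₀²) = 0.538017/(0.538017+0.0199496) = 0.96425.
Posterior mean = w·x̄ + (1−w)·μ₀ = 0.96425·47.7 + 0.035754·41.55 = 47.480. Posterior variance = 1/(0.538017+0.0199496) = 1.79222, so SD = 1.339.

Posterior mean ≈ 47.480; posterior SD ≈ 1.339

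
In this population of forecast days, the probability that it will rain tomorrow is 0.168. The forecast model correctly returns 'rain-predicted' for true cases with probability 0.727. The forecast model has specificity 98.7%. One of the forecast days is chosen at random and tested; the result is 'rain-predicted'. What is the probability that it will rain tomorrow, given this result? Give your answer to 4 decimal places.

Write H for 'it will rain tomorrow'. Prior odds H:¬H = 0.168/0.832 = 0.20192. For the 'rain-predicted' outcome, the likelihood ratio is 0.727/0.013 = 55.923.
Posterior odds = 0.20192 × 55.923 = 11.292, so P(H|E) = 11.292/(1+11.292) = 0.9186.

P(H | E) ≈ 0.9186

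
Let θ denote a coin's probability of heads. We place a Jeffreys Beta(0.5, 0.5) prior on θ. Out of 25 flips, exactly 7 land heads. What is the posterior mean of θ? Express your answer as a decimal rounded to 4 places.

Posterior mean ≈ 0.2885

The binomial likelihood is conjugate to the Beta prior: with 7 successes and 18 failures, the posterior is Beta(0.5+7, 0.5+18) = Beta(7.5, 18.5).
E[θ | data] = 7.5/(7.5+18.5) = 0.2885.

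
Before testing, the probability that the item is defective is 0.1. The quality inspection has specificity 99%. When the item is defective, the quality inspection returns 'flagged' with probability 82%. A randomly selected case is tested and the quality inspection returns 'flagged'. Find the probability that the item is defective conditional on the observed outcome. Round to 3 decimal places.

Write H for 'the item is defective'. Prior odds H:¬H = 0.1/0.9 = 0.11111. For the 'flagged' outcome, the likelihood ratio is 0.82/0.01 = 82.000.
Posterior odds = 0.11111 × 82.000 = 9.1111, so P(H|E) = 9.1111/(1+9.1111) = 0.901.

P(H | E) ≈ 0.901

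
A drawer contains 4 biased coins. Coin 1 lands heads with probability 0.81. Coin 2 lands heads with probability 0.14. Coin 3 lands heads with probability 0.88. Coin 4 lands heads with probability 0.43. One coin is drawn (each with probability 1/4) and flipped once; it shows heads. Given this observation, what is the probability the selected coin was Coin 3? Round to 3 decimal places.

P(heads|C1) = 0.81; P(heads|C2) = 0.14; P(heads|C3) = 0.88; P(heads|C4) = 0.43.
Prior × likelihood for each source: 0.25·0.81=0.2025, 0.25·0.14=0.03500, 0.25·0.88=0.2200, 0.25·0.43=0.1075. Summing gives P(heads) = 0.56500.
P(Coin 3 | heads) = 0.2200 / 0.56500 = 0.389.

Posterior probability ≈ 0.389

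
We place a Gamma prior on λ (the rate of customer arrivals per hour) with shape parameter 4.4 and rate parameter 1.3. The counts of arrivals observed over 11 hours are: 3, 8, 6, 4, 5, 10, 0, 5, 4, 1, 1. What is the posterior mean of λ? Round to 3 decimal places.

Posterior mean ≈ 4.179

The Poisson likelihood adds the total count to the shape and the number of exposure periods to the rate. Here ∑xᵢ = 47 and n = 11, so shape 4.4→51.4 and rate 1.3→12.3.
Posterior mean = shape/rate = 51.4/12.3 = 4.179.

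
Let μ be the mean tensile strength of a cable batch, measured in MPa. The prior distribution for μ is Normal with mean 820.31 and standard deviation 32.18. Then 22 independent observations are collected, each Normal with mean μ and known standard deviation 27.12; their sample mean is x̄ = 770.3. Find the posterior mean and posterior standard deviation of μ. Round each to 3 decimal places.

Posterior mean ≈ 771.864; posterior SD ≈ 5.691

Prior precision 1/τ₀² = 1/32.18² = 0.00096567; data precision n/σ² = 22/27.12² = 0.0299119.
Posterior precision = 0.00096567 + 0.0299119 = 0.0308775, giving posterior SD = 1/√0.0308775 = 5.691.
Posterior mean = (0.00096567·820.31 + 0.0299119·770.3) / 0.0308775 = 771.864.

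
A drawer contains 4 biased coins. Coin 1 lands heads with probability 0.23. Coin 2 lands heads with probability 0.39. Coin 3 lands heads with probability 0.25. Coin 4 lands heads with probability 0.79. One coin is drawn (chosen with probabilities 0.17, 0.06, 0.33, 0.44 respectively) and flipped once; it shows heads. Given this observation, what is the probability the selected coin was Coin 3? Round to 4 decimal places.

Posterior probability ≈ 0.1675

P(heads|C1) = 0.23; P(heads|C2) = 0.39; P(heads|C3) = 0.25; P(heads|C4) = 0.79.
Prior × likelihood for each source: 0.17·0.23=0.03910, 0.06·0.39=0.02340, 0.33·0.25=0.08250, 0.44·0.79=0.3476. Summing gives P(heads) = 0.49260.
P(Coin 3 | heads) = 0.08250 / 0.49260 = 0.1675.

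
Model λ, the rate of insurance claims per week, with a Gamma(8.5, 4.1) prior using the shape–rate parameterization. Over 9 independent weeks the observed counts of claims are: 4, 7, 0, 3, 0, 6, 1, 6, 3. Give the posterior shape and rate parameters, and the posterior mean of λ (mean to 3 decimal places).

Posterior: Gamma(shape=38.5, rate=13.1); mean ≈ 2.939

The Poisson likelihood adds the total count to the shape and the number of exposure periods to the rate. Here ∑xᵢ = 30 and n = 9, so shape 8.5→38.5 and rate 4.1→13.1.
Posterior mean = shape/rate = 38.5/13.1 = 2.939.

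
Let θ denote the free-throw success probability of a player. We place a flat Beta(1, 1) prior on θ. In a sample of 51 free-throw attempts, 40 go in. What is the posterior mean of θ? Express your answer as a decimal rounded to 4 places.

The binomial likelihood is conjugate to the Beta prior: with 40 successes and 11 failures, the posterior is Beta(1+40, 1+11) = Beta(41, 12).
Posterior mean = α/(α+β) = 41/53 = 0.7736.

Posterior mean ≈ 0.7736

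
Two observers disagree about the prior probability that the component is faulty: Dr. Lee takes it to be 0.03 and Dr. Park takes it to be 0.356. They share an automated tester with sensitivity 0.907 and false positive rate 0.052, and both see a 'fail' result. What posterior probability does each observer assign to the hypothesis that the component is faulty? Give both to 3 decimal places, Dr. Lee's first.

Dr. Lee: 0.350; Dr. Park: 0.906

P('+'|H) = 0.907, P('+'|¬H) = 0.052.
Dr. Lee: numerator 0.907·0.03 = 0.027210; evidence = 0.027210+0.052·0.97 = 0.077650; posterior = 0.350.
Dr. Park: numerator 0.907·0.356 = 0.32289; evidence = 0.32289+0.052·0.644 = 0.35638; posterior = 0.906.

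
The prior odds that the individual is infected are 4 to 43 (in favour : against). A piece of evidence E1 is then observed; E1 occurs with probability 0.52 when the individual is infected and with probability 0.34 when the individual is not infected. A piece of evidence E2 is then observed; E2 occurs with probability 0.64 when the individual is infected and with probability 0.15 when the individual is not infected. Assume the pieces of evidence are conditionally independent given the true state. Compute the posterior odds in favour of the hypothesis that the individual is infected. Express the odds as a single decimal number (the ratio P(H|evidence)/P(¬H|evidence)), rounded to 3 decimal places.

Posterior odds ≈ 0.607

Prior odds = 4/43 = 0.093023.
Likelihood ratio for E1 = 0.52/0.34 = 1.5294.
Likelihood ratio for E2 = 0.64/0.15 = 4.2667.
Posterior odds = prior odds × LR₁ × LR₂ = 0.60702.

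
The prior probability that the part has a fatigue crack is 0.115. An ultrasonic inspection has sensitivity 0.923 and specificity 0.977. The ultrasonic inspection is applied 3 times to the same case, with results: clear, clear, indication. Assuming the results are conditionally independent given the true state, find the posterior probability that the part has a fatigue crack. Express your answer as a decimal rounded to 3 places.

Posterior P(H) ≈ 0.031

With H the event that the part has a fatigue crack, the joint likelihood of the observed sequence is P(data|H) = 0.077·0.077·0.923 = 0.0054725 and P(data|¬H) = 0.977·0.977·0.023 = 0.021954.
Bayes: P(H|data) = 0.115·0.0054725 / (0.115·0.0054725 + 0.885·0.021954) = 0.00062933/0.020059 = 0.0314.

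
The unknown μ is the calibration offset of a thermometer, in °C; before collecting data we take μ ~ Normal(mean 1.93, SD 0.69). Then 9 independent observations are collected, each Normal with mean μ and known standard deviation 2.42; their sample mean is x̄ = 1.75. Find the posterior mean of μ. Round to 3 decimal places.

With known σ, the Normal prior is conjugate. Weight on the data is w = (n/σ²)/(n/σ² + 1/τ₀²) = 1.53678/(1.53678+2.10040) = 0.42252.
Posterior mean = w·x̄ + (1−w)·μ₀ = 0.42252·1.75 + 0.57748·1.93 = 1.854.

Posterior mean ≈ 1.854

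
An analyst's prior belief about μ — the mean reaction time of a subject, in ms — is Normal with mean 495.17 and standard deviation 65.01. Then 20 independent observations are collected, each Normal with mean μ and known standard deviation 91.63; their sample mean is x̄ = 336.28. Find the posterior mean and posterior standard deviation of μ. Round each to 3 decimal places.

Prior precision 1/τ₀² = 1/65.01² = 0.00023661; data precision n/σ² = 20/91.63² = 0.00238207.
Posterior precision = 0.00023661 + 0.00238207 = 0.00261868, giving posterior SD = 1/√0.00261868 = 19.542.
Posterior mean = (0.00023661·495.17 + 0.00238207·336.28) / 0.00261868 = 350.637.

Posterior mean ≈ 350.637; posterior SD ≈ 19.542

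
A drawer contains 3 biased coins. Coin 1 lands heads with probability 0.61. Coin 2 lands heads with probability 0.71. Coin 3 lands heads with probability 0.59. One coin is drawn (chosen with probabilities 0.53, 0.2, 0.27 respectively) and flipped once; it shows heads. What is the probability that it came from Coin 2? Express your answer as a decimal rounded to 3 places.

Tabulate prior·likelihood by source: [1] prior 0.53, lik 0.61, product 0.3233; [2] prior 0.2, lik 0.71, product 0.1420; [3] prior 0.27, lik 0.59, product 0.1593.
Normalizing constant = 0.62460; the posterior for Coin 2 is its product over the sum, 0.1420/0.62460 = 0.227.

Posterior probability ≈ 0.227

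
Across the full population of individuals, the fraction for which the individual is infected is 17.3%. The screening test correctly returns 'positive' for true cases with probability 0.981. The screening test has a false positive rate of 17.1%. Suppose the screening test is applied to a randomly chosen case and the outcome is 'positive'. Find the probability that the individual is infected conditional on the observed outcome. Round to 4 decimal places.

P(H | E) ≈ 0.5455

Write H for 'the individual is infected'. Prior odds H:¬H = 0.173/0.827 = 0.20919. For the 'positive' outcome, the likelihood ratio is 0.981/0.171 = 5.7368.
Posterior odds = 0.20919 × 5.7368 = 1.2001, so P(H|E) = 1.2001/(1+1.2001) = 0.5455.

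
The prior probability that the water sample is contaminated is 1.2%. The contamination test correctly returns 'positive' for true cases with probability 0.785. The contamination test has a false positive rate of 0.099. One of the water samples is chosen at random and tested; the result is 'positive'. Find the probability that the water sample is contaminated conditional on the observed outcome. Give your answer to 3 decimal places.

P(H | E) ≈ 0.088

Write H for 'the water sample is contaminated'. Prior odds H:¬H = 0.012/0.988 = 0.012146. For the 'positive' outcome, the likelihood ratio is 0.785/0.099 = 7.9293.
Posterior odds = 0.012146 × 7.9293 = 0.096307, so P(H|E) = 0.096307/(1+0.096307) = 0.088.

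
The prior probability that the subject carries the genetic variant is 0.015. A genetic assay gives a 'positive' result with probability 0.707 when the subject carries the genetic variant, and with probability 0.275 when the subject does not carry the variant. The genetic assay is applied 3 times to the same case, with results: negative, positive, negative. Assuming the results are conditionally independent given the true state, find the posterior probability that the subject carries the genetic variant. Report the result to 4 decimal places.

Posterior P(H) ≈ 0.0064

Let H be the event that the subject carries the genetic variant; start with P(H) = 0.015. P('positive'|H) = 0.707, P('positive'|¬H) = 0.275.
Update on result 1 ('negative'): P(H) ← 0.293·0.0150 / (0.293·0.0150 + 0.725·0.9850) = 0.0043950/0.71852 = 0.0061.
Update on result 2 ('positive'): P(H) ← 0.707·0.0061 / (0.707·0.0061 + 0.275·0.9939) = 0.0043245/0.27764 = 0.0156.
Update on result 3 ('negative'): P(H) ← 0.293·0.0156 / (0.293·0.0156 + 0.725·0.9844) = 0.0045637/0.71827 = 0.0064.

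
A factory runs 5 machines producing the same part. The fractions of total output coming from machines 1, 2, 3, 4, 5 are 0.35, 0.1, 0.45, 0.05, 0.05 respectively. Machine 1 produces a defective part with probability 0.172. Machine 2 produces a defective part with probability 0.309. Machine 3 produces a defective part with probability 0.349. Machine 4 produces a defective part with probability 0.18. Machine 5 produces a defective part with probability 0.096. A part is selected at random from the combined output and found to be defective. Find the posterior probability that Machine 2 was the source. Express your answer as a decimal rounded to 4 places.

Posterior probability ≈ 0.1180

Tabulate prior·likelihood by source: [1] prior 0.35, lik 0.172, product 0.06020; [2] prior 0.1, lik 0.309, product 0.03090; [3] prior 0.45, lik 0.349, product 0.1570; [4] prior 0.05, lik 0.18, product 0.009000; [5] prior 0.05, lik 0.096, product 0.004800.
Normalizing constant = 0.26195; the posterior for Machine 2 is its product over the sum, 0.03090/0.26195 = 0.1180.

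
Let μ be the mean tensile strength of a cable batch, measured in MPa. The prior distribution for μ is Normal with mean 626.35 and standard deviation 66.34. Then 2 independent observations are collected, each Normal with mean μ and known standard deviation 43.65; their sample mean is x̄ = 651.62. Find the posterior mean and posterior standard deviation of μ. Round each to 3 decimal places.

Posterior mean ≈ 647.123; posterior SD ≈ 27.985

With known σ, the Normal prior is conjugate. Weight on the data is w = (n/σ²)/(n/σ² + 1/τ₀²) = 0.00104969/(0.00104969+0.00022722) = 0.82205.
Posterior mean = w·x̄ + (1−w)·μ₀ = 0.82205·651.62 + 0.17795·626.35 = 647.123. Posterior variance = 1/(0.00104969+0.00022722) = 783.139, so SD = 27.985.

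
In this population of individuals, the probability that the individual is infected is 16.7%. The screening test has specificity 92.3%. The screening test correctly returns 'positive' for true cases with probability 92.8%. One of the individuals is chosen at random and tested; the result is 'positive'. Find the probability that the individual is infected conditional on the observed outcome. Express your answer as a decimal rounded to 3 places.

P(H | E) ≈ 0.707

Let H be the event that the individual is infected. P(H) = 0.167, so P(¬H) = 0.833. With E the 'positive' result, P(E|H) = 0.928 and P(E|¬H) = 0.077.
P(E) = 0.928·0.167 + 0.077·0.833 = 0.15498 + 0.064141 = 0.21912.
By Bayes' theorem, P(H|E) = 0.15498 / 0.21912 = 0.707.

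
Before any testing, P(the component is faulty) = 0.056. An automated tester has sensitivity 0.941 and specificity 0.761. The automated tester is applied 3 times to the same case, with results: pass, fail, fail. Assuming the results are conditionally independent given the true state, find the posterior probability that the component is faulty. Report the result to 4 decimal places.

Posterior P(H) ≈ 0.0666

With H the event that the component is faulty, the joint likelihood of the observed sequence is P(data|H) = 0.059·0.941·0.941 = 0.052243 and P(data|¬H) = 0.761·0.239·0.239 = 0.043469.
Bayes: P(H|data) = 0.056·0.052243 / (0.056·0.052243 + 0.944·0.043469) = 0.0029256/0.043960 = 0.0666.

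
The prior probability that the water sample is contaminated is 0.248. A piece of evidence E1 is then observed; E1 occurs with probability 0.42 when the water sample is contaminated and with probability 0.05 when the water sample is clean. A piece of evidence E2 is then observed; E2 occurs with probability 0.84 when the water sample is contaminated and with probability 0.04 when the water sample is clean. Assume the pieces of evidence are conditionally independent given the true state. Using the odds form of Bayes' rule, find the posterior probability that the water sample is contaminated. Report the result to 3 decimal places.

Prior odds = 0.248/(1−0.248) = 0.32979. In log-odds, ln(0.32979) = -1.1093.
Add log likelihood ratios: ln(8.4000) + ln(21.000) = 5.1728.
Posterior log-odds = 4.0634, so posterior odds = exp(4.0634) = 58.174. Converting, P(H|E) = 58.174/59.174 = 0.983.

Posterior probability ≈ 0.983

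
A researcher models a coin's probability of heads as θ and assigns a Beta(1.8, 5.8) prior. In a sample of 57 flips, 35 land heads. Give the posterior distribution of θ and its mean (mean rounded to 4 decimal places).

Posterior: Beta(36.8, 27.8); mean ≈ 0.5697

The binomial likelihood is conjugate to the Beta prior: with 35 successes and 22 failures, the posterior is Beta(1.8+35, 5.8+22) = Beta(36.8, 27.8).
E[θ | data] = 36.8/(36.8+27.8) = 0.5697.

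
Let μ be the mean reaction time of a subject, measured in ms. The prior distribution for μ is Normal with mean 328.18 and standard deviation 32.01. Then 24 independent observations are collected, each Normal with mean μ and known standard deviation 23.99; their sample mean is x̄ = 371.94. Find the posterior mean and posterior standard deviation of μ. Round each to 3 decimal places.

Posterior mean ≈ 370.939; posterior SD ≈ 4.841

With known σ, the Normal prior is conjugate. Weight on the data is w = (n/σ²)/(n/σ² + 1/τ₀²) = 0.0417014/(0.0417014+0.00097595) = 0.97713.
Posterior mean = w·x̄ + (1−w)·μ₀ = 0.97713·371.94 + 0.022868·328.18 = 370.939. Posterior variance = 1/(0.0417014+0.00097595) = 23.4316, so SD = 4.841.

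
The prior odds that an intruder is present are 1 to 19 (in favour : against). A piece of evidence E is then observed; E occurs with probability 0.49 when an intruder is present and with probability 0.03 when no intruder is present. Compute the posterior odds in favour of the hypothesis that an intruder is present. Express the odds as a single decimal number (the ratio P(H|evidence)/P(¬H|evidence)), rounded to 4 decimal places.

Posterior odds ≈ 0.8596

Prior odds = 1/19 = 0.052632.
Likelihood ratio for E = 0.49/0.03 = 16.333.
Posterior odds = prior odds × LR = 0.85965.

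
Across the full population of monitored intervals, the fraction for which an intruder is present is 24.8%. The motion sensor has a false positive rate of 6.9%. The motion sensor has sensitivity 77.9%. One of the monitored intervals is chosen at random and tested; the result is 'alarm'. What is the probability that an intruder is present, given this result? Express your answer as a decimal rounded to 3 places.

P(H | E) ≈ 0.788

Let H be the event that an intruder is present. P(H) = 0.248, so P(¬H) = 0.752. With E the 'alarm' result, P(E|H) = 0.779 and P(E|¬H) = 0.069.
P(E) = 0.779·0.248 + 0.069·0.752 = 0.19319 + 0.051888 = 0.24508.
By Bayes' theorem, P(H|E) = 0.19319 / 0.24508 = 0.788.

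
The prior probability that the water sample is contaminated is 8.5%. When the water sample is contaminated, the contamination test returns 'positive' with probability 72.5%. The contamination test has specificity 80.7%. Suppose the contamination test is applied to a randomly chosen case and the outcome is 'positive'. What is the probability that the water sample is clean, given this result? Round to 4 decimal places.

Let H be the event that the water sample is contaminated. P(H) = 0.085, so P(¬H) = 0.915. With E the 'positive' result, P(E|H) = 0.725 and P(E|¬H) = 0.193.
P(E) = 0.725·0.085 + 0.193·0.915 = 0.061625 + 0.17660 = 0.23822.
By Bayes' theorem, P(H|E) = 0.061625 / 0.23822 = 0.2587. Hence P(¬H|E) = 1 − 0.2587 = 0.7413.

P(¬H | E) ≈ 0.7413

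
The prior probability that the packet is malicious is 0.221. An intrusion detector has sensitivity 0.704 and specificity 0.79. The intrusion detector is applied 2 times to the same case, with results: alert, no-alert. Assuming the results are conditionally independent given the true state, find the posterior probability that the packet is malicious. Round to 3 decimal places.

With H the event that the packet is malicious, the joint likelihood of the observed sequence is P(data|H) = 0.704·0.296 = 0.20838 and P(data|¬H) = 0.21·0.79 = 0.16590.
Bayes: P(H|data) = 0.221·0.20838 / (0.221·0.20838 + 0.779·0.16590) = 0.046053/0.17529 = 0.2627.

Posterior P(H) ≈ 0.263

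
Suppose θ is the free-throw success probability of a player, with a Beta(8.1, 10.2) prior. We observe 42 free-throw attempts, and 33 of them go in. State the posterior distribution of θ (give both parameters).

The binomial likelihood is conjugate to the Beta prior: with 33 successes and 9 failures, the posterior is Beta(8.1+33, 10.2+9) = Beta(41.1, 19.2).

Posterior: Beta(41.1, 19.2)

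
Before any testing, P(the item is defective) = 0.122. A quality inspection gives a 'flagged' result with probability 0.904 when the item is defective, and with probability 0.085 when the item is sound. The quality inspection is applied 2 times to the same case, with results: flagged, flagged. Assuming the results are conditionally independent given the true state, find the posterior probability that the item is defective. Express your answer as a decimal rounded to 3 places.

With H the event that the item is defective, the joint likelihood of the observed sequence is P(data|H) = 0.904·0.904 = 0.81722 and P(data|¬H) = 0.085·0.085 = 0.0072250.
Bayes: P(H|data) = 0.122·0.81722 / (0.122·0.81722 + 0.878·0.0072250) = 0.099700/0.10604 = 0.9402.

Posterior P(H) ≈ 0.940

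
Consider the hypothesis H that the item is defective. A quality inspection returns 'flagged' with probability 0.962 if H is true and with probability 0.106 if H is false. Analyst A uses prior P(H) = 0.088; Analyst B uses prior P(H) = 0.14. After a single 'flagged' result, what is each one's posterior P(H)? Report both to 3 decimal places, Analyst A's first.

Analyst A: 0.467; Analyst B: 0.596

P('+'|H) = 0.962, P('+'|¬H) = 0.106.
Analyst A: numerator 0.962·0.088 = 0.084656; evidence = 0.084656+0.106·0.912 = 0.18133; posterior = 0.467.
Analyst B: numerator 0.962·0.14 = 0.13468; evidence = 0.13468+0.106·0.86 = 0.22584; posterior = 0.596.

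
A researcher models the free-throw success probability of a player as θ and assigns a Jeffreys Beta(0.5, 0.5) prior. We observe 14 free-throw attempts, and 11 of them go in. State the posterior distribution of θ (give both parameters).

Posterior: Beta(11.5, 3.5)

Observing 11 successes and 3 failures updates Beta(0.5, 0.5) by adding the success and failure counts to the two shape parameters: α = 0.5+11 = 11.5, β = 0.5+3 = 3.5.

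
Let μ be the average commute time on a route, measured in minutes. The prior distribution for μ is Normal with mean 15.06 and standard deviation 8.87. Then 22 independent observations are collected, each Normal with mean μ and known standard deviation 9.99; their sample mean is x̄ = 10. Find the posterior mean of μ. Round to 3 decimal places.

Prior precision 1/τ₀² = 1/8.87² = 0.0127102; data precision n/σ² = 22/9.99² = 0.220441.
Posterior precision = 0.0127102 + 0.220441 = 0.233151.
Posterior mean = (0.0127102·15.06 + 0.220441·10) / 0.233151 = 10.276.

Posterior mean ≈ 10.276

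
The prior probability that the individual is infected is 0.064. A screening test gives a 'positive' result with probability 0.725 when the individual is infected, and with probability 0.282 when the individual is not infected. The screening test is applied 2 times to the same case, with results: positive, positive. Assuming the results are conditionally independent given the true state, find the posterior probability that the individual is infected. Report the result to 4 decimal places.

With H the event that the individual is infected, the joint likelihood of the observed sequence is P(data|H) = 0.725·0.725 = 0.52563 and P(data|¬H) = 0.282·0.282 = 0.079524.
Bayes: P(H|data) = 0.064·0.52563 / (0.064·0.52563 + 0.936·0.079524) = 0.033640/0.10807 = 0.3113.

Posterior P(H) ≈ 0.3113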